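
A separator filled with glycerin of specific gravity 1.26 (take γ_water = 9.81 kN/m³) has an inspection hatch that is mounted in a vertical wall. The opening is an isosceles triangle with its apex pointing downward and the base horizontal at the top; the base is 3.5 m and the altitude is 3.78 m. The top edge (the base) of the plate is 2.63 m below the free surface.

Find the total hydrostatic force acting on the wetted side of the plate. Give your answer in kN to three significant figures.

γ = 1.26 × 9.81 = 12.3606 kN/m³.
With the apex down, the centroid sits h/3 = 3.78/3 = 1.26 m below the base (the top edge), so the centroid depth is h_c = 2.63 + 1.26 = 3.89 m.
A = ½ × 3.5 × 3.78 = 6.615 m².
Resultant F = γ·h_c·A = 12.3606 × 3.89 × 6.615 = 318.067 kN.

F ≈ 318 kN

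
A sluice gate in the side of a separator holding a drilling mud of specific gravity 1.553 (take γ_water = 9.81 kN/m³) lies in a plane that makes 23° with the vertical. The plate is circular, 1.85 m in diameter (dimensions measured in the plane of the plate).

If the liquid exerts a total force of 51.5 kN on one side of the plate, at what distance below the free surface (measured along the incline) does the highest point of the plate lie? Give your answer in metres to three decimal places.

γ = 1.553 × 9.81 = 15.23493 kN/m³.
A = π(0.925)² = 2.68803 m².
From F = γ·h_c·A, the centroid depth is h_c = 51.5/(15.23493 × 2.68803) = 1.25757 m.
The plate makes 23° with the vertical, i.e. θ = 90° − 23° = 67° to the horizontal. Measuring y along the incline from the free-surface line, vertical depth h = y·sinθ with sinθ = 0.920505.
Along the incline, y_c = h_c/sinθ = 1.25757/0.920505 = 1.36617 m.
The centroid is at the centre, 0.925 m below the top of the plate, so the highest point sits at y_top = 1.36617 − 0.925 = 0.44117 m along the incline.

y_top ≈ 0.441 m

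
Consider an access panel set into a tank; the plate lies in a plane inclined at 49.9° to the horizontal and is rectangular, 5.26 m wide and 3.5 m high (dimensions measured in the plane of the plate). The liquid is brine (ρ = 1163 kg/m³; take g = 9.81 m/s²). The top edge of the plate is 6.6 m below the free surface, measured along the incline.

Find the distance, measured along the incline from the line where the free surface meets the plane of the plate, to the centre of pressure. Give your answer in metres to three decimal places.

γ = ρg = 1163 × 9.81 / 1000 = 11.40903 kN/m³.
Let θ = 49.9° be the plate's angle to the horizontal; measure y along the incline from where the plane meets the free surface. Vertical depth h = y·sinθ with sinθ = 0.764921.
The centroid lies 3.5/2 = 1.75 m below the top edge, so y_c = 6.6 + 1.75 = 8.35 m and h_c = 8.35 × 0.764921 = 6.38709 m.
A = 5.26 × 3.5 = 18.41 m².
Resultant F = γ·h_c·A = 11.40903 × 6.38709 × 18.41 = 1341.55 kN.
I_c = b·h³/12 = 5.26 × 3.5³/12 = 18.7935 m⁴.
Centre of pressure: y_p = y_c + I_c/(y_c·A) = 8.35 + 18.7935/(8.35 × 18.41) = 8.35 + 0.122255 = 8.47226 m along the plane.

y_p = 8.472 m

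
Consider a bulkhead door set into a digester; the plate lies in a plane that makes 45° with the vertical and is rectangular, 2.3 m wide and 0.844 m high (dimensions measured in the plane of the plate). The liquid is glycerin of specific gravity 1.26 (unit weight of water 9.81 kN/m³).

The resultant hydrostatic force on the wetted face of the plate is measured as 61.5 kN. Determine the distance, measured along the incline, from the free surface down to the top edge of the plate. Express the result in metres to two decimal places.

γ = 1.26 × 9.81 = 12.3606 kN/m³.
A = 2.3 × 0.844 = 1.9412 m².
From F = γ·h_c·A, the centroid depth is h_c = 61.5/(12.3606 × 1.9412) = 2.5631 m.
The plate makes 45° with the vertical, i.e. θ = 90° − 45° = 45° to the horizontal. Measuring y along the incline from the free-surface line, vertical depth h = y·sinθ with sinθ = 0.707107.
Along the incline, y_c = h_c/sinθ = 2.5631/0.707107 = 3.62477 m.
The centroid lies 0.844/2 = 0.422 m below the top edge, so the top edge sits at y_top = 3.62477 − 0.422 = 3.20277 m along the incline.

y_top ≈ 3.20 m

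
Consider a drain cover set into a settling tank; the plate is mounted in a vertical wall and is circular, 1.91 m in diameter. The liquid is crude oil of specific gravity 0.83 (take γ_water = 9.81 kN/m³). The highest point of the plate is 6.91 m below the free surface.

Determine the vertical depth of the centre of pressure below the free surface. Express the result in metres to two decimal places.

h_p = 7.89 m

γ = 0.83 × 9.81 = 8.1423 kN/m³.
The centroid is at the centre, 0.955 m below the top of the plate, so the centroid depth is h_c = 6.91 + 0.955 = 7.865 m.
A = π(0.955)² = 2.86521 m².
Resultant F = γ·h_c·A = 8.1423 × 7.865 × 2.86521 = 183.486 kN.
I_c = πr⁴/4 = π × 0.955⁴/4 = 0.653286 m⁴.
Centre of pressure: y_p = y_c + I_c/(y_c·A) = 7.865 + 0.653286/(7.865 × 2.86521) = 7.865 + 0.02899 = 7.89399 m along the plane.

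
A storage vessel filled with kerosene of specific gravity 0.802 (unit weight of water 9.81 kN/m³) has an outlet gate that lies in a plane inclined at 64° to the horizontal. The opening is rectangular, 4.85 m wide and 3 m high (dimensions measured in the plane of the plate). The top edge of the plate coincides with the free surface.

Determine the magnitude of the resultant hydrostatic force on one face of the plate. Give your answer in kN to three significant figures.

F ≈ 154 kN

γ = 0.802 × 9.81 = 7.86762 kN/m³.
Let θ = 64° be the plate's angle to the horizontal; measure y along the incline from where the plane meets the free surface. Vertical depth h = y·sinθ with sinθ = 0.898794.
The centroid lies 3/2 = 1.5 m below the top edge, so y_c = 1.5 m and h_c = 1.5 × 0.898794 = 1.34819 m.
A = 4.85 × 3 = 14.55 m².
Resultant F = γ·h_c·A = 7.86762 × 1.34819 × 14.55 = 154.333 kN.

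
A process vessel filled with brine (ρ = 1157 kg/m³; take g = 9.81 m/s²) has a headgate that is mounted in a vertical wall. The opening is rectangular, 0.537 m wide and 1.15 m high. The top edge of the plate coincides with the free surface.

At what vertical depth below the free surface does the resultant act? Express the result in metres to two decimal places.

γ = ρg = 1157 × 9.81 / 1000 = 11.35017 kN/m³.
The centroid lies 1.15/2 = 0.575 m below the top edge, so the centroid depth is h_c = 0.575 m.
A = 0.537 × 1.15 = 0.61755 m².
Resultant F = γ·h_c·A = 11.35017 × 0.575 × 0.61755 = 4.03035 kN.
I_c = b·h³/12 = 0.537 × 1.15³/12 = 0.0680592 m⁴.
Centre of pressure: y_p = y_c + I_c/(y_c·A) = 0.575 + 0.0680592/(0.575 × 0.61755) = 0.575 + 0.191667 = 0.766667 m along the plane.

h_p = 0.77 m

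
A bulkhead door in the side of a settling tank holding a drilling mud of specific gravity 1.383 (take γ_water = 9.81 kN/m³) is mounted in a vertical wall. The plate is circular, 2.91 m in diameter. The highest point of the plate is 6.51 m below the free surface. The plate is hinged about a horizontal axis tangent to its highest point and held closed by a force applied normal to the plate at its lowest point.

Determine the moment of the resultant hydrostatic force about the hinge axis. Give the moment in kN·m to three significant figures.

γ = 1.383 × 9.81 = 13.56723 kN/m³.
The centroid is at the centre, 1.455 m below the top of the plate, so the centroid depth is h_c = 6.51 + 1.455 = 7.965 m.
A = π(1.455)² = 6.65083 m².
Resultant F = γ·h_c·A = 13.56723 × 7.965 × 6.65083 = 718.709 kN.
I_c = πr⁴/4 = π × 1.455⁴/4 = 3.51999 m⁴.
Centre of pressure: y_p = y_c + I_c/(y_c·A) = 7.965 + 3.51999/(7.965 × 6.65083) = 7.965 + 0.0664477 = 8.03145 m along the plane.
The resultant acts 1.455 + 0.0664477 = 1.52145 m (along the plate) below the hinge at the top edge, so the moment about the hinge is M = F × 1.52145 = 718.709 × 1.52145 = 1093.48 kN·m.

M ≈ 1090 kN·m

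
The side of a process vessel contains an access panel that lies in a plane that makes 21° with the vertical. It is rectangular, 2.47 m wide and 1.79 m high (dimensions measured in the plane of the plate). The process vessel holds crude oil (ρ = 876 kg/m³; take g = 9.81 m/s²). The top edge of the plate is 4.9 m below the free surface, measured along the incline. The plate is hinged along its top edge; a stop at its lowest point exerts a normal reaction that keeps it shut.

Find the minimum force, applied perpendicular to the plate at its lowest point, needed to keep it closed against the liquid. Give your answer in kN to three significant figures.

P ≈ 108 kN

γ = ρg = 876 × 9.81 / 1000 = 8.59356 kN/m³.
The plate makes 21° with the vertical, i.e. θ = 90° − 21° = 69° to the horizontal. Measuring y along the incline from the free-surface line, vertical depth h = y·sinθ with sinθ = 0.933580.
The centroid lies 1.79/2 = 0.895 m below the top edge, so y_c = 4.9 + 0.895 = 5.795 m and h_c = 5.795 × 0.933580 = 5.4101 m.
A = 2.47 × 1.79 = 4.4213 m².
Resultant F = γ·h_c·A = 8.59356 × 5.4101 × 4.4213 = 205.555 kN.
I_c = b·h³/12 = 2.47 × 1.79³/12 = 1.18052 m⁴.
Centre of pressure: y_p = y_c + I_c/(y_c·A) = 5.795 + 1.18052/(5.795 × 4.4213) = 5.795 + 0.0460755 = 5.84108 m along the plane.
The resultant acts 0.895 + 0.0460755 = 0.941076 m (along the plate) below the hinge at the top edge, so the moment about the hinge is M = F × 0.941076 = 205.555 × 0.941076 = 193.443 kN·m.
A normal force at the bottom, 1.79 m from the hinge, must supply this moment: P = 193.443/1.79 = 108.069 kN.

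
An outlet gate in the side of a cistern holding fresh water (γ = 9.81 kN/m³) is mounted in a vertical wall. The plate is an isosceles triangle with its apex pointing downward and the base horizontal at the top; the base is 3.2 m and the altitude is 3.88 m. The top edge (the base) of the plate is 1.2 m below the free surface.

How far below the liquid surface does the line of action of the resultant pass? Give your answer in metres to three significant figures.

γ = 9.81 kN/m³.
With the apex down, the centroid sits h/3 = 3.88/3 = 1.29333 m below the base (the top edge), so the centroid depth is h_c = 1.2 + 1.29333 = 2.49333 m.
A = ½ × 3.2 × 3.88 = 6.208 m².
Resultant F = γ·h_c·A = 9.81 × 2.49333 × 6.208 = 151.845 kN.
I_c = b·h³/36 = 3.2 × 3.88³/36 = 5.1921 m⁴.
Centre of pressure: y_p = y_c + I_c/(y_c·A) = 2.49333 + 5.1921/(2.49333 × 6.208) = 2.49333 + 0.335437 = 2.82877 m along the plane.

h_p = 2.83 m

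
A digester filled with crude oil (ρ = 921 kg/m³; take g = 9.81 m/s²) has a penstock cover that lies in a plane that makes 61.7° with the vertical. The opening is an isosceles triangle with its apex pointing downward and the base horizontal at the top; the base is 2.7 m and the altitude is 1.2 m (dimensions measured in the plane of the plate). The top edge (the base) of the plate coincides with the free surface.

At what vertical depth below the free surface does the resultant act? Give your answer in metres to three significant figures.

h_p = 0.284 m

γ = ρg = 921 × 9.81 / 1000 = 9.03501 kN/m³.
The plate makes 61.7° with the vertical, i.e. θ = 90° − 61.7° = 28.3° to the horizontal. Measuring y along the incline from the free-surface line, vertical depth h = y·sinθ with sinθ = 0.474088.
With the apex down, the centroid sits h/3 = 1.2/3 = 0.4 m below the base (the top edge), so y_c = 0.4 m and h_c = 0.4 × 0.474088 = 0.189635 m.
A = ½ × 2.7 × 1.2 = 1.62 m².
Resultant F = γ·h_c·A = 9.03501 × 0.189635 × 1.62 = 2.77563 kN.
I_c = b·h³/36 = 2.7 × 1.2³/36 = 0.1296 m⁴.
Centre of pressure: y_p = y_c + I_c/(y_c·A) = 0.4 + 0.1296/(0.4 × 1.62) = 0.4 + 0.2 = 0.6 m along the plane.
Vertically, h_p = y_p·sinθ = 0.6 × 0.474088 = 0.284453 m.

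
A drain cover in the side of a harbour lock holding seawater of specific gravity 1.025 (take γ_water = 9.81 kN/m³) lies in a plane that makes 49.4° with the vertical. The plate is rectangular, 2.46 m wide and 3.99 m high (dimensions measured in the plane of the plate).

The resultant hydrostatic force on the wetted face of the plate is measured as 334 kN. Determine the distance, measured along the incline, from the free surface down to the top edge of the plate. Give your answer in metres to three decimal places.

y_top ≈ 3.205 m

γ = 1.025 × 9.81 = 10.05525 kN/m³.
A = 2.46 × 3.99 = 9.8154 m².
From F = γ·h_c·A, the centroid depth is h_c = 334/(10.05525 × 9.8154) = 3.38412 m.
The plate makes 49.4° with the vertical, i.e. θ = 90° − 49.4° = 40.6° to the horizontal. Measuring y along the incline from the free-surface line, vertical depth h = y·sinθ with sinθ = 0.650774.
Along the incline, y_c = h_c/sinθ = 3.38412/0.650774 = 5.20015 m.
The centroid lies 3.99/2 = 1.995 m below the top edge, so the top edge sits at y_top = 5.20015 − 1.995 = 3.20515 m along the incline.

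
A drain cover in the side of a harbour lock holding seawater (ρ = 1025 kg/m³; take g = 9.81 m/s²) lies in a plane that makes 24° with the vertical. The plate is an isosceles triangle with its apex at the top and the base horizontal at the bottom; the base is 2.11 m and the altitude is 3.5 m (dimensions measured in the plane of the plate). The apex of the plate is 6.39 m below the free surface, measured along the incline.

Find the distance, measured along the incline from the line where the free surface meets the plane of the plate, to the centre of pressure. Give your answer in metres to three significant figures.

γ = ρg = 1025 × 9.81 / 1000 = 10.05525 kN/m³.
The plate makes 24° with the vertical, i.e. θ = 90° − 24° = 66° to the horizontal. Measuring y along the incline from the free-surface line, vertical depth h = y·sinθ with sinθ = 0.913545.
With the apex up, the centroid sits 2h/3 = 2 × 3.5/3 = 2.33333 m below the apex, so y_c = 6.39 + 2.33333 = 8.72333 m and h_c = 8.72333 × 0.913545 = 7.96915 m.
A = ½ × 2.11 × 3.5 = 3.6925 m².
Resultant F = γ·h_c·A = 10.05525 × 7.96915 × 3.6925 = 295.887 kN.
I_c = b·h³/36 = 2.11 × 3.5³/36 = 2.51295 m⁴.
Centre of pressure: y_p = y_c + I_c/(y_c·A) = 8.72333 + 2.51295/(8.72333 × 3.6925) = 8.72333 + 0.0780155 = 8.80135 m along the plane.

y_p = 8.80 m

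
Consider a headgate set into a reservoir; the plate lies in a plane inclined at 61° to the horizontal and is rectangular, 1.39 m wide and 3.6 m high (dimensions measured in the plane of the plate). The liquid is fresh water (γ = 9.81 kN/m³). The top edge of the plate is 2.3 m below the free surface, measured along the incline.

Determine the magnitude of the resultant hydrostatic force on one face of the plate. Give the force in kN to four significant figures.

F ≈ 176.0 kN

γ = 9.81 kN/m³.
Let θ = 61° be the plate's angle to the horizontal; measure y along the incline from where the plane meets the free surface. Vertical depth h = y·sinθ with sinθ = 0.874620.
The centroid lies 3.6/2 = 1.8 m below the top edge, so y_c = 2.3 + 1.8 = 4.1 m and h_c = 4.1 × 0.874620 = 3.58594 m.
A = 1.39 × 3.6 = 5.004 m².
Resultant F = γ·h_c·A = 9.81 × 3.58594 × 5.004 = 176.031 kN.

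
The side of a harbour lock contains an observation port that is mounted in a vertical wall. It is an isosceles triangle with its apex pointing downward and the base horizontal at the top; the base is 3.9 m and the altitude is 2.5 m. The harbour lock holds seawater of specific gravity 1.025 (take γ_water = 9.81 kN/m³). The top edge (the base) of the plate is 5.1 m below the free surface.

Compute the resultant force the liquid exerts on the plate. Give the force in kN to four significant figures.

F ≈ 290.8 kN

γ = 1.025 × 9.81 = 10.05525 kN/m³.
With the apex down, the centroid sits h/3 = 2.5/3 = 0.833333 m below the base (the top edge), so the centroid depth is h_c = 5.1 + 0.833333 = 5.93333 m.
A = ½ × 3.9 × 2.5 = 4.875 m².
Resultant F = γ·h_c·A = 10.05525 × 5.93333 × 4.875 = 290.848 kN.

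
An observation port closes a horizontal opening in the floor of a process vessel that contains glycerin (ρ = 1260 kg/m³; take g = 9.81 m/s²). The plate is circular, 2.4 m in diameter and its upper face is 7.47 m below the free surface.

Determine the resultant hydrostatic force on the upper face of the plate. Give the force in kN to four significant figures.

F ≈ 417.7 kN

γ = ρg = 1260 × 9.81 / 1000 = 12.3606 kN/m³.
The plate is horizontal, so pressure is uniform at p = γ·h = 12.3606 × 7.47 = 92.3337 kN/m².
A = π(1.2)² = 4.52389 m².
F = p·A = 92.3337 × 4.52389 = 417.708 kN.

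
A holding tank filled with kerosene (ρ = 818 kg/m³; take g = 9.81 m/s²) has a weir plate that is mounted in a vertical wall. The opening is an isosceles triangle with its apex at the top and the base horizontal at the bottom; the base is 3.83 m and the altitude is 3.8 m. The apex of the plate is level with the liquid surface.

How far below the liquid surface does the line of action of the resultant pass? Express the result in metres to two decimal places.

h_p = 2.85 m

γ = ρg = 818 × 9.81 / 1000 = 8.02458 kN/m³.
With the apex up, the centroid sits 2h/3 = 2 × 3.8/3 = 2.53333 m below the apex, so the centroid depth is h_c = 2.53333 m.
A = ½ × 3.83 × 3.8 = 7.277 m².
Resultant F = γ·h_c·A = 8.02458 × 2.53333 × 7.277 = 147.933 kN.
I_c = b·h³/36 = 3.83 × 3.8³/36 = 5.83777 m⁴.
Centre of pressure: y_p = y_c + I_c/(y_c·A) = 2.53333 + 5.83777/(2.53333 × 7.277) = 2.53333 + 0.316667 = 2.85 m along the plane.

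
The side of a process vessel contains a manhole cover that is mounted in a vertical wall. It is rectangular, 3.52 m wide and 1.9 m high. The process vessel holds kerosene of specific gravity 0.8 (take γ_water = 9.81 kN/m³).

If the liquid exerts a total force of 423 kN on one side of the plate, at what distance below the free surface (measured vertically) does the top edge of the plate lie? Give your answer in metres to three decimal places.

d_top ≈ 7.109 m

γ = 0.8 × 9.81 = 7.848 kN/m³.
A = 3.52 × 1.9 = 6.688 m².
From F = γ·h_c·A, the centroid depth is h_c = 423/(7.848 × 6.688) = 8.05907 m.
The centroid lies 1.9/2 = 0.95 m below the top edge, so the top edge sits at h_top = 8.05907 − 0.95 = 7.10907 m below the surface.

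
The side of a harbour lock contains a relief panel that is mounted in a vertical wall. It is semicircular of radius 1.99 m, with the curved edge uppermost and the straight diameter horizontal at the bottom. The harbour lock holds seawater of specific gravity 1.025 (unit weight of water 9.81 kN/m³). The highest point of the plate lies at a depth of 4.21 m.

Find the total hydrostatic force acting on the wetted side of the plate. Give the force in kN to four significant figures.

F ≈ 335.0 kN

γ = 1.025 × 9.81 = 10.05525 kN/m³.
The centroid lies 4r/(3π) = 0.844582 m above the diameter, so r − 4r/(3π) = 1.99 − 0.844582 = 1.14542 m below the topmost point, so the centroid depth is h_c = 4.21 + 1.14542 = 5.35542 m.
A = πr²/2 = π × 1.99²/2 = 6.22051 m².
Resultant F = γ·h_c·A = 10.05525 × 5.35542 × 6.22051 = 334.975 kN.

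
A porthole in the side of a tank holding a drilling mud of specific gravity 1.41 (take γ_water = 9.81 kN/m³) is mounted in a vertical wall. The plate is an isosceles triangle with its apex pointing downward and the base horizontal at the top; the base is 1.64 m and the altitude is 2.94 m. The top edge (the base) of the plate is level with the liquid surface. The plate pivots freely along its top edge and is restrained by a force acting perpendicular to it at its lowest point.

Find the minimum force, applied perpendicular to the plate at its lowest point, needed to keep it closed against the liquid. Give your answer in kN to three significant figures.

P ≈ 16.3 kN

γ = 1.41 × 9.81 = 13.8321 kN/m³.
With the apex down, the centroid sits h/3 = 2.94/3 = 0.98 m below the base (the top edge), so the centroid depth is h_c = 0.98 m.
A = ½ × 1.64 × 2.94 = 2.4108 m².
Resultant F = γ·h_c·A = 13.8321 × 0.98 × 2.4108 = 32.6795 kN.
I_c = b·h³/36 = 1.64 × 2.94³/36 = 1.15767 m⁴.
Centre of pressure: y_p = y_c + I_c/(y_c·A) = 0.98 + 1.15767/(0.98 × 2.4108) = 0.98 + 0.490002 = 1.47 m along the plane.
The resultant acts 0.98 + 0.490002 = 1.47 m (along the plate) below the hinge at the top edge, so the moment about the hinge is M = F × 1.47 = 32.6795 × 1.47 = 48.0389 kN·m.
A normal force at the bottom, 2.94 m from the hinge, must supply this moment: P = 48.0389/2.94 = 16.3398 kN.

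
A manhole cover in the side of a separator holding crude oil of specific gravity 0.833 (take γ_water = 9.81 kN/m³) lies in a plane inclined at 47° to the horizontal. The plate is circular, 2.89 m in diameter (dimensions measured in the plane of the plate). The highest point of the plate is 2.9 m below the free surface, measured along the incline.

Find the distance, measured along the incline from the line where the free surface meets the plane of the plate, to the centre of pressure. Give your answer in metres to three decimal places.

y_p = 4.465 m

γ = 0.833 × 9.81 = 8.17173 kN/m³.
Let θ = 47° be the plate's angle to the horizontal; measure y along the incline from where the plane meets the free surface. Vertical depth h = y·sinθ with sinθ = 0.731354.
The centroid is at the centre, 1.445 m below the top of the plate, so y_c = 2.9 + 1.445 = 4.345 m and h_c = 4.345 × 0.731354 = 3.17773 m.
A = π(1.445)² = 6.55972 m².
Resultant F = γ·h_c·A = 8.17173 × 3.17773 × 6.55972 = 170.34 kN.
I_c = πr⁴/4 = π × 1.445⁴/4 = 3.42422 m⁴.
Centre of pressure: y_p = y_c + I_c/(y_c·A) = 4.345 + 3.42422/(4.345 × 6.55972) = 4.345 + 0.12014 = 4.46514 m along the plane.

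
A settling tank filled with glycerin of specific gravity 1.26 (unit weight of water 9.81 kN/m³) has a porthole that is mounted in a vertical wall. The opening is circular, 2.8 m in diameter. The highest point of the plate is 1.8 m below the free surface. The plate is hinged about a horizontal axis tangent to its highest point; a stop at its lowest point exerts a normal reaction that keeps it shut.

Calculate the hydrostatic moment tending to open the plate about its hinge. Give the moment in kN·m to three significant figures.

γ = 1.26 × 9.81 = 12.3606 kN/m³.
The centroid is at the centre, 1.4 m below the top of the plate, so the centroid depth is h_c = 1.8 + 1.4 = 3.2 m.
A = π(1.4)² = 6.15752 m².
Resultant F = γ·h_c·A = 12.3606 × 3.2 × 6.15752 = 243.554 kN.
I_c = πr⁴/4 = π × 1.4⁴/4 = 3.01719 m⁴.
Centre of pressure: y_p = y_c + I_c/(y_c·A) = 3.2 + 3.01719/(3.2 × 6.15752) = 3.2 + 0.153125 = 3.35313 m along the plane.
The resultant acts 1.4 + 0.153125 = 1.55312 m (along the plate) below the hinge at the top edge, so the moment about the hinge is M = F × 1.55312 = 243.554 × 1.55312 = 378.269 kN·m.

M ≈ 378 kN·m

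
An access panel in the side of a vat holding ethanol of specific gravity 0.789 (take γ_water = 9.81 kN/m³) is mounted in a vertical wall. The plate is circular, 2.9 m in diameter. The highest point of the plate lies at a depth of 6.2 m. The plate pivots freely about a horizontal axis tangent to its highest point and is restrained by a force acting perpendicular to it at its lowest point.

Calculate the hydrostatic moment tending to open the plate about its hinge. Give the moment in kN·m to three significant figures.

M ≈ 594 kN·m

γ = 0.789 × 9.81 = 7.74009 kN/m³.
The centroid is at the centre, 1.45 m below the top of the plate, so the centroid depth is h_c = 6.2 + 1.45 = 7.65 m.
A = π(1.45)² = 6.6052 m².
Resultant F = γ·h_c·A = 7.74009 × 7.65 × 6.6052 = 391.105 kN.
I_c = πr⁴/4 = π × 1.45⁴/4 = 3.47186 m⁴.
Centre of pressure: y_p = y_c + I_c/(y_c·A) = 7.65 + 3.47186/(7.65 × 6.6052) = 7.65 + 0.0687092 = 7.71871 m along the plane.
The resultant acts 1.45 + 0.0687092 = 1.51871 m (along the plate) below the hinge at the top edge, so the moment about the hinge is M = F × 1.51871 = 391.105 × 1.51871 = 593.975 kN·m.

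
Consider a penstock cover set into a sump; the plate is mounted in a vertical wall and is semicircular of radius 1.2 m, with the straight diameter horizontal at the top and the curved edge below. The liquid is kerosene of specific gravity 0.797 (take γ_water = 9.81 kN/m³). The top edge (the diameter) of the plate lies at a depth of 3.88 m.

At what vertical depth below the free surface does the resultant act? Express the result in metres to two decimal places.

h_p = 4.41 m

γ = 0.797 × 9.81 = 7.81857 kN/m³.
The centroid of a semicircle lies 4r/(3π) = 0.509296 m from the diameter, here below the top edge, so the centroid depth is h_c = 3.88 + 0.509296 = 4.3893 m.
A = πr²/2 = π × 1.2²/2 = 2.26195 m².
Resultant F = γ·h_c·A = 7.81857 × 4.3893 × 2.26195 = 77.6257 kN.
I_c = (π/8 − 8/(9π))·r⁴ = 0.109757 × 1.2⁴ = 0.227592 m⁴.
Centre of pressure: y_p = y_c + I_c/(y_c·A) = 4.3893 + 0.227592/(4.3893 × 2.26195) = 4.3893 + 0.0229234 = 4.41222 m along the plane.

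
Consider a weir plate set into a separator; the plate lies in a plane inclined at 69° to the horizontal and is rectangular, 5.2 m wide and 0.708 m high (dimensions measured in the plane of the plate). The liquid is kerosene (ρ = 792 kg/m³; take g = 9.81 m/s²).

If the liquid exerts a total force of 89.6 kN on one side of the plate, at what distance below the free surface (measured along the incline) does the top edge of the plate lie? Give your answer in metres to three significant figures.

γ = ρg = 792 × 9.81 / 1000 = 7.76952 kN/m³.
A = 5.2 × 0.708 = 3.6816 m².
From F = γ·h_c·A, the centroid depth is h_c = 89.6/(7.76952 × 3.6816) = 3.1324 m.
Let θ = 69° be the plate's angle to the horizontal; measure y along the incline from where the plane meets the free surface. Vertical depth h = y·sinθ with sinθ = 0.933580.
Along the incline, y_c = h_c/sinθ = 3.1324/0.933580 = 3.35526 m.
The centroid lies 0.708/2 = 0.354 m below the top edge, so the top edge sits at y_top = 3.35526 − 0.354 = 3.00126 m along the incline.

y_top ≈ 3.00 m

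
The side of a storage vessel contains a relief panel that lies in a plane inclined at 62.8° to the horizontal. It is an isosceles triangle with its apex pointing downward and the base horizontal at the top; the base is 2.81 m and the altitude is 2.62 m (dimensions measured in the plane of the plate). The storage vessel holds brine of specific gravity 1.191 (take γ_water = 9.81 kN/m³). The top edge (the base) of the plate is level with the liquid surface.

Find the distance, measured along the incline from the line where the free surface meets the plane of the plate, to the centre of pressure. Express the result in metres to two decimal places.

y_p = 1.31 m

γ = 1.191 × 9.81 = 11.68371 kN/m³.
Let θ = 62.8° be the plate's angle to the horizontal; measure y along the incline from where the plane meets the free surface. Vertical depth h = y·sinθ with sinθ = 0.889416.
With the apex down, the centroid sits h/3 = 2.62/3 = 0.873333 m below the base (the top edge), so y_c = 0.873333 m and h_c = 0.873333 × 0.889416 = 0.776756 m.
A = ½ × 2.81 × 2.62 = 3.6811 m².
Resultant F = γ·h_c·A = 11.68371 × 0.776756 × 3.6811 = 33.4074 kN.
I_c = b·h³/36 = 2.81 × 2.62³/36 = 1.40381 m⁴.
Centre of pressure: y_p = y_c + I_c/(y_c·A) = 0.873333 + 1.40381/(0.873333 × 3.6811) = 0.873333 + 0.436667 = 1.31 m along the plane.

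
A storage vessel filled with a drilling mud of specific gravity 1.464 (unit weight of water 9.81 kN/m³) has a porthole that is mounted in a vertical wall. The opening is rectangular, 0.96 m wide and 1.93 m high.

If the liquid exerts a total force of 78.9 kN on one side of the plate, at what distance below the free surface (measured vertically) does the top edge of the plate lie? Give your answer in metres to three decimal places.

γ = 1.464 × 9.81 = 14.36184 kN/m³.
A = 0.96 × 1.93 = 1.8528 m².
From F = γ·h_c·A, the centroid depth is h_c = 78.9/(14.36184 × 1.8528) = 2.96509 m.
The centroid lies 1.93/2 = 0.965 m below the top edge, so the top edge sits at h_top = 2.96509 − 0.965 = 2.00009 m below the surface.

d_top ≈ 2.000 m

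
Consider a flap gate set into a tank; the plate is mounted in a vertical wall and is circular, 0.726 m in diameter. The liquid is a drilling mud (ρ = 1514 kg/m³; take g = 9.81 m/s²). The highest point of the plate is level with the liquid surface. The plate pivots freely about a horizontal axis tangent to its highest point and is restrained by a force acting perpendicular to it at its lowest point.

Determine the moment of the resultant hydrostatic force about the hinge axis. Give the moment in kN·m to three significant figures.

γ = ρg = 1514 × 9.81 / 1000 = 14.85234 kN/m³.
The centroid is at the centre, 0.363 m below the top of the plate, so the centroid depth is h_c = 0.363 m.
A = π(0.363)² = 0.413965 m².
Resultant F = γ·h_c·A = 14.85234 × 0.363 × 0.413965 = 2.23185 kN.
I_c = πr⁴/4 = π × 0.363⁴/4 = 0.0136369 m⁴.
Centre of pressure: y_p = y_c + I_c/(y_c·A) = 0.363 + 0.0136369/(0.363 × 0.413965) = 0.363 + 0.0907497 = 0.45375 m along the plane.
The resultant acts 0.363 + 0.0907497 = 0.45375 m (along the plate) below the hinge at the top edge, so the moment about the hinge is M = F × 0.45375 = 2.23185 × 0.45375 = 1.0127 kN·m.

M ≈ 1.01 kN·m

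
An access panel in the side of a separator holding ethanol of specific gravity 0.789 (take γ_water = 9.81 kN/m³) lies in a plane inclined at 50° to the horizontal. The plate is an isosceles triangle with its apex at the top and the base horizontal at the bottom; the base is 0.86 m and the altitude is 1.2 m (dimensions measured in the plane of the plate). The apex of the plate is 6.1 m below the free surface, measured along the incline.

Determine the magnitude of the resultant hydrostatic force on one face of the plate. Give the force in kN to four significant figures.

γ = 0.789 × 9.81 = 7.74009 kN/m³.
Let θ = 50° be the plate's angle to the horizontal; measure y along the incline from where the plane meets the free surface. Vertical depth h = y·sinθ with sinθ = 0.766044.
With the apex up, the centroid sits 2h/3 = 2 × 1.2/3 = 0.8 m below the apex, so y_c = 6.1 + 0.8 = 6.9 m and h_c = 6.9 × 0.766044 = 5.2857 m.
A = ½ × 0.86 × 1.2 = 0.516 m².
Resultant F = γ·h_c·A = 7.74009 × 5.2857 × 0.516 = 21.1105 kN.

F ≈ 21.11 kN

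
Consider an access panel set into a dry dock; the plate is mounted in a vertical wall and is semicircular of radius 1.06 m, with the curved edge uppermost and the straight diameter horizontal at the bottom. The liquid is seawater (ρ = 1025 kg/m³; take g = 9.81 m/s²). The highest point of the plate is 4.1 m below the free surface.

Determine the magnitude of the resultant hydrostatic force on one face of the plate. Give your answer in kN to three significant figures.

F ≈ 83.6 kN

γ = ρg = 1025 × 9.81 / 1000 = 10.05525 kN/m³.
The centroid lies 4r/(3π) = 0.449878 m above the diameter, so r − 4r/(3π) = 1.06 − 0.449878 = 0.610122 m below the topmost point, so the centroid depth is h_c = 4.1 + 0.610122 = 4.71012 m.
A = πr²/2 = π × 1.06²/2 = 1.76495 m².
Resultant F = γ·h_c·A = 10.05525 × 4.71012 × 1.76495 = 83.5906 kN.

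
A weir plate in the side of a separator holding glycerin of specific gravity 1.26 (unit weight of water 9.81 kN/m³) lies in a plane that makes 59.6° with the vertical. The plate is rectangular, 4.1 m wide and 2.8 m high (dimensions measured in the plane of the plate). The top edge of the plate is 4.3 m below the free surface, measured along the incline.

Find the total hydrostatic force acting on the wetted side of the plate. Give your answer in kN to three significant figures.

F ≈ 409 kN

γ = 1.26 × 9.81 = 12.3606 kN/m³.
The plate makes 59.6° with the vertical, i.e. θ = 90° − 59.6° = 30.4° to the horizontal. Measuring y along the incline from the free-surface line, vertical depth h = y·sinθ with sinθ = 0.506034.
The centroid lies 2.8/2 = 1.4 m below the top edge, so y_c = 4.3 + 1.4 = 5.7 m and h_c = 5.7 × 0.506034 = 2.88439 m.
A = 4.1 × 2.8 = 11.48 m².
Resultant F = γ·h_c·A = 12.3606 × 2.88439 × 11.48 = 409.294 kN.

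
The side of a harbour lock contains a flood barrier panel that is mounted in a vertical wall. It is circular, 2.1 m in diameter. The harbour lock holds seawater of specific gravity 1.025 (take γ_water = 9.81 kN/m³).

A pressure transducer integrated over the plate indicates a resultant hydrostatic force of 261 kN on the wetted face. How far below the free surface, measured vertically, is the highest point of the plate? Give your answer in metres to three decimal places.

d_top ≈ 6.444 m

γ = 1.025 × 9.81 = 10.05525 kN/m³.
A = π(1.05)² = 3.46361 m².
From F = γ·h_c·A, the centroid depth is h_c = 261/(10.05525 × 3.46361) = 7.49409 m.
The centroid is at the centre, 1.05 m below the top of the plate, so the highest point sits at h_top = 7.49409 − 1.05 = 6.44409 m below the surface.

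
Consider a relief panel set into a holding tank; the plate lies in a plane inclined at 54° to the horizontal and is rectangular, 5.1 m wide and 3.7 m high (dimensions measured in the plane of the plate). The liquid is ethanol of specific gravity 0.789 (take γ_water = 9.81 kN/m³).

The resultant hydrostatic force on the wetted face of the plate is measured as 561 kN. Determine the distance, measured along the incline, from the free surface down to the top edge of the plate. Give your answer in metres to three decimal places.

y_top ≈ 2.898 m

γ = 0.789 × 9.81 = 7.74009 kN/m³.
A = 5.1 × 3.7 = 18.87 m².
From F = γ·h_c·A, the centroid depth is h_c = 561/(7.74009 × 18.87) = 3.84101 m.
Let θ = 54° be the plate's angle to the horizontal; measure y along the incline from where the plane meets the free surface. Vertical depth h = y·sinθ with sinθ = 0.809017.
Along the incline, y_c = h_c/sinθ = 3.84101/0.809017 = 4.74775 m.
The centroid lies 3.7/2 = 1.85 m below the top edge, so the top edge sits at y_top = 4.74775 − 1.85 = 2.89775 m along the incline.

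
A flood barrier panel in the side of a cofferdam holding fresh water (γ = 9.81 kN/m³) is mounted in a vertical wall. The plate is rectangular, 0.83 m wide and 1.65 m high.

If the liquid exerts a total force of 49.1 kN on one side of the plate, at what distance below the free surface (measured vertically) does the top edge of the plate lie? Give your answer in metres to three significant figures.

γ = 9.81 kN/m³.
A = 0.83 × 1.65 = 1.3695 m².
From F = γ·h_c·A, the centroid depth is h_c = 49.1/(9.81 × 1.3695) = 3.65469 m.
The centroid lies 1.65/2 = 0.825 m below the top edge, so the top edge sits at h_top = 3.65469 − 0.825 = 2.82969 m below the surface.

d_top ≈ 2.83 m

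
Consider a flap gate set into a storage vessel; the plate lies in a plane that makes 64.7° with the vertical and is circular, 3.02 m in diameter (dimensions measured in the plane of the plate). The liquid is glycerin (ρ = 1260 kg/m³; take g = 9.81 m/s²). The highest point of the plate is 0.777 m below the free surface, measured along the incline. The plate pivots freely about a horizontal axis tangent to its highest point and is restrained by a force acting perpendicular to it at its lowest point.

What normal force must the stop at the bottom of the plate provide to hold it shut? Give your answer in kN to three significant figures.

P ≈ 50.4 kN

γ = ρg = 1260 × 9.81 / 1000 = 12.3606 kN/m³.
The plate makes 64.7° with the vertical, i.e. θ = 90° − 64.7° = 25.3° to the horizontal. Measuring y along the incline from the free-surface line, vertical depth h = y·sinθ with sinθ = 0.427358.
The centroid is at the centre, 1.51 m below the top of the plate, so y_c = 0.777 + 1.51 = 2.287 m and h_c = 2.287 × 0.427358 = 0.977368 m.
A = π(1.51)² = 7.16315 m².
Resultant F = γ·h_c·A = 12.3606 × 0.977368 × 7.16315 = 86.537 kN.
I_c = πr⁴/4 = π × 1.51⁴/4 = 4.08317 m⁴.
Centre of pressure: y_p = y_c + I_c/(y_c·A) = 2.287 + 4.08317/(2.287 × 7.16315) = 2.287 + 0.249245 = 2.53625 m along the plane.
The resultant acts 1.51 + 0.249245 = 1.75924 m (along the plate) below the hinge at the top edge, so the moment about the hinge is M = F × 1.75924 = 86.537 × 1.75924 = 152.239 kN·m.
A normal force at the bottom, 3.02 m from the hinge, must supply this moment: P = 152.239/3.02 = 50.4103 kN.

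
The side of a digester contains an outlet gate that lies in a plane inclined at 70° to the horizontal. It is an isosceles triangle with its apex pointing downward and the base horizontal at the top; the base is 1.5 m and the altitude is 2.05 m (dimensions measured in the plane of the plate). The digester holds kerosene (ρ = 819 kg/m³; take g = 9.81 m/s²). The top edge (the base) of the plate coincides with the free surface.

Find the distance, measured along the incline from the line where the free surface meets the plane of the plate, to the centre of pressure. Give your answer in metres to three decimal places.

γ = ρg = 819 × 9.81 / 1000 = 8.03439 kN/m³.
Let θ = 70° be the plate's angle to the horizontal; measure y along the incline from where the plane meets the free surface. Vertical depth h = y·sinθ with sinθ = 0.939693.
With the apex down, the centroid sits h/3 = 2.05/3 = 0.683333 m below the base (the top edge), so y_c = 0.683333 m and h_c = 0.683333 × 0.939693 = 0.642123 m.
A = ½ × 1.5 × 2.05 = 1.5375 m².
Resultant F = γ·h_c·A = 8.03439 × 0.642123 × 1.5375 = 7.93206 kN.
I_c = b·h³/36 = 1.5 × 2.05³/36 = 0.358964 m⁴.
Centre of pressure: y_p = y_c + I_c/(y_c·A) = 0.683333 + 0.358964/(0.683333 × 1.5375) = 0.683333 + 0.341667 = 1.025 m along the plane.

y_p = 1.025 m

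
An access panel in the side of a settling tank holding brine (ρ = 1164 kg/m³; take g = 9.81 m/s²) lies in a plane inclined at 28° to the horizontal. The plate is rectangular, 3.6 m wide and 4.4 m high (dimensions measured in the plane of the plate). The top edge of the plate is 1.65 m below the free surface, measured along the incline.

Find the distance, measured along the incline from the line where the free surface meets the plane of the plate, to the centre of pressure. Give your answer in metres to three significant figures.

y_p = 4.27 m

γ = ρg = 1164 × 9.81 / 1000 = 11.41884 kN/m³.
Let θ = 28° be the plate's angle to the horizontal; measure y along the incline from where the plane meets the free surface. Vertical depth h = y·sinθ with sinθ = 0.469472.
The centroid lies 4.4/2 = 2.2 m below the top edge, so y_c = 1.65 + 2.2 = 3.85 m and h_c = 3.85 × 0.469472 = 1.80747 m.
A = 3.6 × 4.4 = 15.84 m².
Resultant F = γ·h_c·A = 11.41884 × 1.80747 × 15.84 = 326.925 kN.
I_c = b·h³/12 = 3.6 × 4.4³/12 = 25.5552 m⁴.
Centre of pressure: y_p = y_c + I_c/(y_c·A) = 3.85 + 25.5552/(3.85 × 15.84) = 3.85 + 0.419048 = 4.26905 m along the plane.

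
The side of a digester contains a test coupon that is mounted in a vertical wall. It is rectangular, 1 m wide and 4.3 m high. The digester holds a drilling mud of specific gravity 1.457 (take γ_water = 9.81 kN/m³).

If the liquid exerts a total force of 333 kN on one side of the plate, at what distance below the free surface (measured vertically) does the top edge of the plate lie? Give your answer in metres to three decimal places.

γ = 1.457 × 9.81 = 14.29317 kN/m³.
A = 1 × 4.3 = 4.3 m².
From F = γ·h_c·A, the centroid depth is h_c = 333/(14.29317 × 4.3) = 5.4181 m.
The centroid lies 4.3/2 = 2.15 m below the top edge, so the top edge sits at h_top = 5.4181 − 2.15 = 3.2681 m below the surface.

d_top ≈ 3.268 m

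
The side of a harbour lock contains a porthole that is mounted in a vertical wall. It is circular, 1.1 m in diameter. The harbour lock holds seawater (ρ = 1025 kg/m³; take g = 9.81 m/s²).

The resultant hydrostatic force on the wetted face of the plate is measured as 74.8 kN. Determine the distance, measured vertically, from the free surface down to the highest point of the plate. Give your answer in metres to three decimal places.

γ = ρg = 1025 × 9.81 / 1000 = 10.05525 kN/m³.
A = π(0.55)² = 0.950332 m².
From F = γ·h_c·A, the centroid depth is h_c = 74.8/(10.05525 × 0.950332) = 7.82769 m.
The centroid is at the centre, 0.55 m below the top of the plate, so the highest point sits at h_top = 7.82769 − 0.55 = 7.27769 m below the surface.

d_top ≈ 7.278 m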